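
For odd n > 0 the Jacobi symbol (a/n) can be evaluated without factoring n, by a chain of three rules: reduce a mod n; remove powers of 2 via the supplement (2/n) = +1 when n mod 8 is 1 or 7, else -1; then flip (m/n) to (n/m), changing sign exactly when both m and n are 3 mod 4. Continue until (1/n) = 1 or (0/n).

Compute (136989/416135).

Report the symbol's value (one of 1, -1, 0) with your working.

1

flip (136989/416135) -> (416135/136989): both odd, 136989 mod 4 = 1, 416135 mod 4 = 3, so the flip contributes +1; sign now +1
(416135/136989): 416135 mod 136989 = 5168, so (416135/136989) = (5168/136989)
factor out 2^4: 5168 = 2^4·323; with 136989 mod 8 = 5, (2/136989) = -1; sign now +1; continue with (323/136989)
flip (323/136989) -> (136989/323): both odd, 323 mod 4 = 3, 136989 mod 4 = 1, so the flip contributes +1; sign now +1
(136989/323): 136989 mod 323 = 37, so (136989/323) = (37/323)
flip (37/323) -> (323/37): both odd, 37 mod 4 = 1, 323 mod 4 = 3, so the flip contributes +1; sign now +1
(323/37): 323 mod 37 = 27, so (323/37) = (27/37)
flip (27/37) -> (37/27): both odd, 27 mod 4 = 3, 37 mod 4 = 1, so the flip contributes +1; sign now +1
(37/27): 37 mod 27 = 10, so (37/27) = (10/27)
factor out 2^1: 10 = 2^1·5; with 27 mod 8 = 3, (2/27) = -1; sign now -1; continue with (5/27)
flip (5/27) -> (27/5): both odd, 5 mod 4 = 1, 27 mod 4 = 3, so the flip contributes +1; sign now -1
(27/5): 27 mod 5 = 2, so (27/5) = (2/5)
factor out 2^1: 2 = 2^1·1; with 5 mod 8 = 5, (2/5) = -1; sign now +1; continue with (1/5)
reached (1/5) = 1, so the symbol is +1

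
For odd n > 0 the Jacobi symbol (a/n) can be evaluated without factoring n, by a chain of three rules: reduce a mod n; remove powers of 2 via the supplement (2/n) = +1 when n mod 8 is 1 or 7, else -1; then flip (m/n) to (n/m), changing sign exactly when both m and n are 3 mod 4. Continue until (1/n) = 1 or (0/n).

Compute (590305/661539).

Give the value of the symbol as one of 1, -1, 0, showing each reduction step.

reciprocity: (590305/661539) = +1·(661539/590305) since 590305 mod 4 = 1, 661539 mod 4 = 3; sign now +1
(661539/590305) = (71234/590305)   [reduce mod 590305]
71234 = 2^1·35617; (2/590305) = +1 since 590305 mod 8 = 1, so (71234/590305) = (+1)^1·(35617/590305); sign now +1
reciprocity: (35617/590305) = +1·(590305/35617) since 35617 mod 4 = 1, 590305 mod 4 = 1; sign now +1
(590305/35617) = (20433/35617)   [reduce mod 35617]
reciprocity: (20433/35617) = +1·(35617/20433) since 20433 mod 4 = 1, 35617 mod 4 = 1; sign now +1
(35617/20433) = (15184/20433)   [reduce mod 20433]
15184 = 2^4·949; (2/20433) = +1 since 20433 mod 8 = 1, so (15184/20433) = (+1)^4·(949/20433); sign now +1
reciprocity: (949/20433) = +1·(20433/949) since 949 mod 4 = 1, 20433 mod 4 = 1; sign now +1
(20433/949) = (504/949)   [reduce mod 949]
504 = 2^3·63; (2/949) = -1 since 949 mod 8 = 5, so (504/949) = (-1)^3·(63/949); sign now -1
reciprocity: (63/949) = +1·(949/63) since 63 mod 4 = 3, 949 mod 4 = 1; sign now -1
(949/63) = (4/63)   [reduce mod 63]
4 = 2^2·1; (2/63) = +1 since 63 mod 8 = 7, so (4/63) = (+1)^2·(1/63); sign now -1
(1/63) = 1; final value = sign = -1

-1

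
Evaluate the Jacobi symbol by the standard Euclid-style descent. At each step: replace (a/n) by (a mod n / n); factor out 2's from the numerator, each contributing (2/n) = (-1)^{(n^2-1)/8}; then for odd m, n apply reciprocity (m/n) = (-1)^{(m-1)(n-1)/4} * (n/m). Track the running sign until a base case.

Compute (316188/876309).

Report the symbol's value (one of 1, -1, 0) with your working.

factor out 2^2: 316188 = 2^2·79047; with 876309 mod 8 = 5, (2/876309) = -1; sign now +1; continue with (79047/876309)
flip (79047/876309) -> (876309/79047): both odd, 79047 mod 4 = 3, 876309 mod 4 = 1, so the flip contributes +1; sign now +1
(876309/79047): 876309 mod 79047 = 6792, so (876309/79047) = (6792/79047)
factor out 2^3: 6792 = 2^3·849; with 79047 mod 8 = 7, (2/79047) = +1; sign now +1; continue with (849/79047)
flip (849/79047) -> (79047/849): both odd, 849 mod 4 = 1, 79047 mod 4 = 3, so the flip contributes +1; sign now +1
(79047/849): 79047 mod 849 = 90, so (79047/849) = (90/849)
factor out 2^1: 90 = 2^1·45; with 849 mod 8 = 1, (2/849) = +1; sign now +1; continue with (45/849)
flip (45/849) -> (849/45): both odd, 45 mod 4 = 1, 849 mod 4 = 1, so the flip contributes +1; sign now +1
(849/45): 849 mod 45 = 39, so (849/45) = (39/45)
flip (39/45) -> (45/39): both odd, 39 mod 4 = 3, 45 mod 4 = 1, so the flip contributes +1; sign now +1
(45/39): 45 mod 39 = 6, so (45/39) = (6/39)
factor out 2^1: 6 = 2^1·3; with 39 mod 8 = 7, (2/39) = +1; sign now +1; continue with (3/39)
flip (3/39) -> (39/3): both odd, 3 mod 4 = 3, 39 mod 4 = 3, so the flip contributes -1; sign now -1
(39/3): 39 mod 3 = 0, so (39/3) = (0/3)
reached (0/3); gcd(a, n) > 1, so (0/3) = 0 and the symbol is 0

0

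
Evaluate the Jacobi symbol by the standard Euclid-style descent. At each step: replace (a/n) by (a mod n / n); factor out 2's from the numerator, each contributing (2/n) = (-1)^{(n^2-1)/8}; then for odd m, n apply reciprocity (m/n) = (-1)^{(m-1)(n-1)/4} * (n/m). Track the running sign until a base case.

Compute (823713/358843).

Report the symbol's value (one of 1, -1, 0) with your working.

(823713/358843) = (106027/358843)   [reduce mod 358843]
reciprocity: (106027/358843) = -1·(358843/106027) since 106027 mod 4 = 3, 358843 mod 4 = 3; sign now -1
(358843/106027) = (40762/106027)   [reduce mod 106027]
40762 = 2^1·20381; (2/106027) = -1 since 106027 mod 8 = 3, so (40762/106027) = (-1)^1·(20381/106027); sign now +1
reciprocity: (20381/106027) = +1·(106027/20381) since 20381 mod 4 = 1, 106027 mod 4 = 3; sign now +1
(106027/20381) = (4122/20381)   [reduce mod 20381]
4122 = 2^1·2061; (2/20381) = -1 since 20381 mod 8 = 5, so (4122/20381) = (-1)^1·(2061/20381); sign now -1
reciprocity: (2061/20381) = +1·(20381/2061) since 2061 mod 4 = 1, 20381 mod 4 = 1; sign now -1
(20381/2061) = (1832/2061)   [reduce mod 2061]
1832 = 2^3·229; (2/2061) = -1 since 2061 mod 8 = 5, so (1832/2061) = (-1)^3·(229/2061); sign now +1
reciprocity: (229/2061) = +1·(2061/229) since 229 mod 4 = 1, 2061 mod 4 = 1; sign now +1
(2061/229) = (0/229)   [reduce mod 229]
(0/229) = 0   [gcd(a, n) > 1]; final value = 0

0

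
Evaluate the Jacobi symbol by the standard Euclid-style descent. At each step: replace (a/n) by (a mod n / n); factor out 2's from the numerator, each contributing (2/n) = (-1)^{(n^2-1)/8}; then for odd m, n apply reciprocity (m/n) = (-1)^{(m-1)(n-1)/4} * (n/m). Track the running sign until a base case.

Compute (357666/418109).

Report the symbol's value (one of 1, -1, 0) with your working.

factor out 2^1: 357666 = 2^1·178833; with 418109 mod 8 = 5, (2/418109) = -1; sign now -1; continue with (178833/418109)
flip (178833/418109) -> (418109/178833): both odd, 178833 mod 4 = 1, 418109 mod 4 = 1, so the flip contributes +1; sign now -1
(418109/178833): 418109 mod 178833 = 60443, so (418109/178833) = (60443/178833)
flip (60443/178833) -> (178833/60443): both odd, 60443 mod 4 = 3, 178833 mod 4 = 1, so the flip contributes +1; sign now -1
(178833/60443): 178833 mod 60443 = 57947, so (178833/60443) = (57947/60443)
flip (57947/60443) -> (60443/57947): both odd, 57947 mod 4 = 3, 60443 mod 4 = 3, so the flip contributes -1; sign now +1
(60443/57947): 60443 mod 57947 = 2496, so (60443/57947) = (2496/57947)
factor out 2^6: 2496 = 2^6·39; with 57947 mod 8 = 3, (2/57947) = -1; sign now +1; continue with (39/57947)
flip (39/57947) -> (57947/39): both odd, 39 mod 4 = 3, 57947 mod 4 = 3, so the flip contributes -1; sign now -1
(57947/39): 57947 mod 39 = 32, so (57947/39) = (32/39)
factor out 2^5: 32 = 2^5·1; with 39 mod 8 = 7, (2/39) = +1; sign now -1; continue with (1/39)
reached (1/39) = 1, so the symbol is -1

-1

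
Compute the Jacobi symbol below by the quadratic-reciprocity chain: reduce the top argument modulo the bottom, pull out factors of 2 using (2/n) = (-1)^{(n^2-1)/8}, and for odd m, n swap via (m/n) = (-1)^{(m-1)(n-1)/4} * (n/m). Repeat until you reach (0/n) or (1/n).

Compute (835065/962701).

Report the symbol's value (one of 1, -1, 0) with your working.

reciprocity: (835065/962701) = +1·(962701/835065) since 835065 mod 4 = 1, 962701 mod 4 = 1; sign now +1
(962701/835065) = (127636/835065)   [reduce mod 835065]
127636 = 2^2·31909; (2/835065) = +1 since 835065 mod 8 = 1, so (127636/835065) = (+1)^2·(31909/835065); sign now +1
reciprocity: (31909/835065) = +1·(835065/31909) since 31909 mod 4 = 1, 835065 mod 4 = 1; sign now +1
(835065/31909) = (5431/31909)   [reduce mod 31909]
reciprocity: (5431/31909) = +1·(31909/5431) since 5431 mod 4 = 3, 31909 mod 4 = 1; sign now +1
(31909/5431) = (4754/5431)   [reduce mod 5431]
4754 = 2^1·2377; (2/5431) = +1 since 5431 mod 8 = 7, so (4754/5431) = (+1)^1·(2377/5431); sign now +1
reciprocity: (2377/5431) = +1·(5431/2377) since 2377 mod 4 = 1, 5431 mod 4 = 3; sign now +1
(5431/2377) = (677/2377)   [reduce mod 2377]
reciprocity: (677/2377) = +1·(2377/677) since 677 mod 4 = 1, 2377 mod 4 = 1; sign now +1
(2377/677) = (346/677)   [reduce mod 677]
346 = 2^1·173; (2/677) = -1 since 677 mod 8 = 5, so (346/677) = (-1)^1·(173/677); sign now -1
reciprocity: (173/677) = +1·(677/173) since 173 mod 4 = 1, 677 mod 4 = 1; sign now -1
(677/173) = (158/173)   [reduce mod 173]
158 = 2^1·79; (2/173) = -1 since 173 mod 8 = 5, so (158/173) = (-1)^1·(79/173); sign now +1
reciprocity: (79/173) = +1·(173/79) since 79 mod 4 = 3, 173 mod 4 = 1; sign now +1
(173/79) = (15/79)   [reduce mod 79]
reciprocity: (15/79) = -1·(79/15) since 15 mod 4 = 3, 79 mod 4 = 3; sign now -1
(79/15) = (4/15)   [reduce mod 15]
4 = 2^2·1; (2/15) = +1 since 15 mod 8 = 7, so (4/15) = (+1)^2·(1/15); sign now -1
(1/15) = 1; final value = sign = -1

-1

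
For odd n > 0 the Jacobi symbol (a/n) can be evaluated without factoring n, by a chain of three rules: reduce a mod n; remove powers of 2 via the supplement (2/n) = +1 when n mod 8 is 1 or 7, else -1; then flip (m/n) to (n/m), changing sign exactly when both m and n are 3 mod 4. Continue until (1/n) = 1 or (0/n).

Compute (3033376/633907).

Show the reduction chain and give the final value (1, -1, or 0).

1

(3033376/633907) = (497748/633907)   [reduce mod 633907]
497748 = 2^2·124437; (2/633907) = -1 since 633907 mod 8 = 3, so (497748/633907) = (-1)^2·(124437/633907); sign now +1
reciprocity: (124437/633907) = +1·(633907/124437) since 124437 mod 4 = 1, 633907 mod 4 = 3; sign now +1
(633907/124437) = (11722/124437)   [reduce mod 124437]
11722 = 2^1·5861; (2/124437) = -1 since 124437 mod 8 = 5, so (11722/124437) = (-1)^1·(5861/124437); sign now -1
reciprocity: (5861/124437) = +1·(124437/5861) since 5861 mod 4 = 1, 124437 mod 4 = 1; sign now -1
(124437/5861) = (1356/5861)   [reduce mod 5861]
1356 = 2^2·339; (2/5861) = -1 since 5861 mod 8 = 5, so (1356/5861) = (-1)^2·(339/5861); sign now -1
reciprocity: (339/5861) = +1·(5861/339) since 339 mod 4 = 3, 5861 mod 4 = 1; sign now -1
(5861/339) = (98/339)   [reduce mod 339]
98 = 2^1·49; (2/339) = -1 since 339 mod 8 = 3, so (98/339) = (-1)^1·(49/339); sign now +1
reciprocity: (49/339) = +1·(339/49) since 49 mod 4 = 1, 339 mod 4 = 3; sign now +1
(339/49) = (45/49)   [reduce mod 49]
reciprocity: (45/49) = +1·(49/45) since 45 mod 4 = 1, 49 mod 4 = 1; sign now +1
(49/45) = (4/45)   [reduce mod 45]
4 = 2^2·1; (2/45) = -1 since 45 mod 8 = 5, so (4/45) = (-1)^2·(1/45); sign now +1
(1/45) = 1; final value = sign = +1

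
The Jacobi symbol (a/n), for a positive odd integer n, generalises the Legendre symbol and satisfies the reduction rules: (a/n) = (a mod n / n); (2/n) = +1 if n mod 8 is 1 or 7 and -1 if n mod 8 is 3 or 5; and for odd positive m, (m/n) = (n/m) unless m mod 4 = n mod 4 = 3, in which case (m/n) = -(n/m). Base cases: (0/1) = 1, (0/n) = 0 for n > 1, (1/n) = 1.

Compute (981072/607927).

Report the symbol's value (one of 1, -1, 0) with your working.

-1

(981072/607927) = (373145/607927)   [reduce mod 607927]
reciprocity: (373145/607927) = +1·(607927/373145) since 373145 mod 4 = 1, 607927 mod 4 = 3; sign now +1
(607927/373145) = (234782/373145)   [reduce mod 373145]
234782 = 2^1·117391; (2/373145) = +1 since 373145 mod 8 = 1, so (234782/373145) = (+1)^1·(117391/373145); sign now +1
reciprocity: (117391/373145) = +1·(373145/117391) since 117391 mod 4 = 3, 373145 mod 4 = 1; sign now +1
(373145/117391) = (20972/117391)   [reduce mod 117391]
20972 = 2^2·5243; (2/117391) = +1 since 117391 mod 8 = 7, so (20972/117391) = (+1)^2·(5243/117391); sign now +1
reciprocity: (5243/117391) = -1·(117391/5243) since 5243 mod 4 = 3, 117391 mod 4 = 3; sign now -1
(117391/5243) = (2045/5243)   [reduce mod 5243]
reciprocity: (2045/5243) = +1·(5243/2045) since 2045 mod 4 = 1, 5243 mod 4 = 3; sign now -1
(5243/2045) = (1153/2045)   [reduce mod 2045]
reciprocity: (1153/2045) = +1·(2045/1153) since 1153 mod 4 = 1, 2045 mod 4 = 1; sign now -1
(2045/1153) = (892/1153)   [reduce mod 1153]
892 = 2^2·223; (2/1153) = +1 since 1153 mod 8 = 1, so (892/1153) = (+1)^2·(223/1153); sign now -1
reciprocity: (223/1153) = +1·(1153/223) since 223 mod 4 = 3, 1153 mod 4 = 1; sign now -1
(1153/223) = (38/223)   [reduce mod 223]
38 = 2^1·19; (2/223) = +1 since 223 mod 8 = 7, so (38/223) = (+1)^1·(19/223); sign now -1
reciprocity: (19/223) = -1·(223/19) since 19 mod 4 = 3, 223 mod 4 = 3; sign now +1
(223/19) = (14/19)   [reduce mod 19]
14 = 2^1·7; (2/19) = -1 since 19 mod 8 = 3, so (14/19) = (-1)^1·(7/19); sign now -1
reciprocity: (7/19) = -1·(19/7) since 7 mod 4 = 3, 19 mod 4 = 3; sign now +1
(19/7) = (5/7)   [reduce mod 7]
reciprocity: (5/7) = +1·(7/5) since 5 mod 4 = 1, 7 mod 4 = 3; sign now +1
(7/5) = (2/5)   [reduce mod 5]
2 = 2^1·1; (2/5) = -1 since 5 mod 8 = 5, so (2/5) = (-1)^1·(1/5); sign now -1
(1/5) = 1; final value = sign = -1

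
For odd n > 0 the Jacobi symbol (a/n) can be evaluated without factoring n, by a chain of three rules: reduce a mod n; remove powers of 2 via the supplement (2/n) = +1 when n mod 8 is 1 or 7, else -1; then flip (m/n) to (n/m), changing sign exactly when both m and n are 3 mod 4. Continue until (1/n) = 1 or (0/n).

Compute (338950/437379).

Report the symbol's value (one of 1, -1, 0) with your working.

factor out 2^1: 338950 = 2^1·169475; with 437379 mod 8 = 3, (2/437379) = -1; sign now -1; continue with (169475/437379)
flip (169475/437379) -> (437379/169475): both odd, 169475 mod 4 = 3, 437379 mod 4 = 3, so the flip contributes -1; sign now +1
(437379/169475): 437379 mod 169475 = 98429, so (437379/169475) = (98429/169475)
flip (98429/169475) -> (169475/98429): both odd, 98429 mod 4 = 1, 169475 mod 4 = 3, so the flip contributes +1; sign now +1
(169475/98429): 169475 mod 98429 = 71046, so (169475/98429) = (71046/98429)
factor out 2^1: 71046 = 2^1·35523; with 98429 mod 8 = 5, (2/98429) = -1; sign now -1; continue with (35523/98429)
flip (35523/98429) -> (98429/35523): both odd, 35523 mod 4 = 3, 98429 mod 4 = 1, so the flip contributes +1; sign now -1
(98429/35523): 98429 mod 35523 = 27383, so (98429/35523) = (27383/35523)
flip (27383/35523) -> (35523/27383): both odd, 27383 mod 4 = 3, 35523 mod 4 = 3, so the flip contributes -1; sign now +1
(35523/27383): 35523 mod 27383 = 8140, so (35523/27383) = (8140/27383)
factor out 2^2: 8140 = 2^2·2035; with 27383 mod 8 = 7, (2/27383) = +1; sign now +1; continue with (2035/27383)
flip (2035/27383) -> (27383/2035): both odd, 2035 mod 4 = 3, 27383 mod 4 = 3, so the flip contributes -1; sign now -1
(27383/2035): 27383 mod 2035 = 928, so (27383/2035) = (928/2035)
factor out 2^5: 928 = 2^5·29; with 2035 mod 8 = 3, (2/2035) = -1; sign now +1; continue with (29/2035)
flip (29/2035) -> (2035/29): both odd, 29 mod 4 = 1, 2035 mod 4 = 3, so the flip contributes +1; sign now +1
(2035/29): 2035 mod 29 = 5, so (2035/29) = (5/29)
flip (5/29) -> (29/5): both odd, 5 mod 4 = 1, 29 mod 4 = 1, so the flip contributes +1; sign now +1
(29/5): 29 mod 5 = 4, so (29/5) = (4/5)
factor out 2^2: 4 = 2^2·1; with 5 mod 8 = 5, (2/5) = -1; sign now +1; continue with (1/5)
reached (1/5) = 1, so the symbol is +1

1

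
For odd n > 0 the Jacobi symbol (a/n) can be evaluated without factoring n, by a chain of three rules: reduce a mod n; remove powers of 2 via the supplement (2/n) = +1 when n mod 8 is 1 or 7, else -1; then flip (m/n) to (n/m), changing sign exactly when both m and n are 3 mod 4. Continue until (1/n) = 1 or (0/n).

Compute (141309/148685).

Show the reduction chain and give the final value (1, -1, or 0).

-1

reciprocity: (141309/148685) = +1·(148685/141309) since 141309 mod 4 = 1, 148685 mod 4 = 1; sign now +1
(148685/141309) = (7376/141309)   [reduce mod 141309]
7376 = 2^4·461; (2/141309) = -1 since 141309 mod 8 = 5, so (7376/141309) = (-1)^4·(461/141309); sign now +1
reciprocity: (461/141309) = +1·(141309/461) since 461 mod 4 = 1, 141309 mod 4 = 1; sign now +1
(141309/461) = (243/461)   [reduce mod 461]
reciprocity: (243/461) = +1·(461/243) since 243 mod 4 = 3, 461 mod 4 = 1; sign now +1
(461/243) = (218/243)   [reduce mod 243]
218 = 2^1·109; (2/243) = -1 since 243 mod 8 = 3, so (218/243) = (-1)^1·(109/243); sign now -1
reciprocity: (109/243) = +1·(243/109) since 109 mod 4 = 1, 243 mod 4 = 3; sign now -1
(243/109) = (25/109)   [reduce mod 109]
reciprocity: (25/109) = +1·(109/25) since 25 mod 4 = 1, 109 mod 4 = 1; sign now -1
(109/25) = (9/25)   [reduce mod 25]
reciprocity: (9/25) = +1·(25/9) since 9 mod 4 = 1, 25 mod 4 = 1; sign now -1
(25/9) = (7/9)   [reduce mod 9]
reciprocity: (7/9) = +1·(9/7) since 7 mod 4 = 3, 9 mod 4 = 1; sign now -1
(9/7) = (2/7)   [reduce mod 7]
2 = 2^1·1; (2/7) = +1 since 7 mod 8 = 7, so (2/7) = (+1)^1·(1/7); sign now -1
(1/7) = 1; final value = sign = -1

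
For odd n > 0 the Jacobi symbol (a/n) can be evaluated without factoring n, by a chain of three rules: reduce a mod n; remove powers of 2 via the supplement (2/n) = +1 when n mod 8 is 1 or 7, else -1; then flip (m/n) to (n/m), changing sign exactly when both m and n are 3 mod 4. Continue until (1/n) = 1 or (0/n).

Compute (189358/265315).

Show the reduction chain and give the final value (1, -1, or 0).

189358 = 2^1·94679; (2/265315) = -1 since 265315 mod 8 = 3, so (189358/265315) = (-1)^1·(94679/265315); sign now -1
reciprocity: (94679/265315) = -1·(265315/94679) since 94679 mod 4 = 3, 265315 mod 4 = 3; sign now +1
(265315/94679) = (75957/94679)   [reduce mod 94679]
reciprocity: (75957/94679) = +1·(94679/75957) since 75957 mod 4 = 1, 94679 mod 4 = 3; sign now +1
(94679/75957) = (18722/75957)   [reduce mod 75957]
18722 = 2^1·9361; (2/75957) = -1 since 75957 mod 8 = 5, so (18722/75957) = (-1)^1·(9361/75957); sign now -1
reciprocity: (9361/75957) = +1·(75957/9361) since 9361 mod 4 = 1, 75957 mod 4 = 1; sign now -1
(75957/9361) = (1069/9361)   [reduce mod 9361]
reciprocity: (1069/9361) = +1·(9361/1069) since 1069 mod 4 = 1, 9361 mod 4 = 1; sign now -1
(9361/1069) = (809/1069)   [reduce mod 1069]
reciprocity: (809/1069) = +1·(1069/809) since 809 mod 4 = 1, 1069 mod 4 = 1; sign now -1
(1069/809) = (260/809)   [reduce mod 809]
260 = 2^2·65; (2/809) = +1 since 809 mod 8 = 1, so (260/809) = (+1)^2·(65/809); sign now -1
reciprocity: (65/809) = +1·(809/65) since 65 mod 4 = 1, 809 mod 4 = 1; sign now -1
(809/65) = (29/65)   [reduce mod 65]
reciprocity: (29/65) = +1·(65/29) since 29 mod 4 = 1, 65 mod 4 = 1; sign now -1
(65/29) = (7/29)   [reduce mod 29]
reciprocity: (7/29) = +1·(29/7) since 7 mod 4 = 3, 29 mod 4 = 1; sign now -1
(29/7) = (1/7)   [reduce mod 7]
(1/7) = 1; final value = sign = -1

-1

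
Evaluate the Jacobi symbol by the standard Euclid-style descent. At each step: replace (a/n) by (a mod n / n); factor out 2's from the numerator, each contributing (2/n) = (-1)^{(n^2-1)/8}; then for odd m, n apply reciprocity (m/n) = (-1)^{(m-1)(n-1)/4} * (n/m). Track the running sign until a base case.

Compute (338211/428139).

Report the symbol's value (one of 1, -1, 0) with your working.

reciprocity: (338211/428139) = -1·(428139/338211) since 338211 mod 4 = 3, 428139 mod 4 = 3; sign now -1
(428139/338211) = (89928/338211)   [reduce mod 338211]
89928 = 2^3·11241; (2/338211) = -1 since 338211 mod 8 = 3, so (89928/338211) = (-1)^3·(11241/338211); sign now +1
reciprocity: (11241/338211) = +1·(338211/11241) since 11241 mod 4 = 1, 338211 mod 4 = 3; sign now +1
(338211/11241) = (981/11241)   [reduce mod 11241]
reciprocity: (981/11241) = +1·(11241/981) since 981 mod 4 = 1, 11241 mod 4 = 1; sign now +1
(11241/981) = (450/981)   [reduce mod 981]
450 = 2^1·225; (2/981) = -1 since 981 mod 8 = 5, so (450/981) = (-1)^1·(225/981); sign now -1
reciprocity: (225/981) = +1·(981/225) since 225 mod 4 = 1, 981 mod 4 = 1; sign now -1
(981/225) = (81/225)   [reduce mod 225]
reciprocity: (81/225) = +1·(225/81) since 81 mod 4 = 1, 225 mod 4 = 1; sign now -1
(225/81) = (63/81)   [reduce mod 81]
reciprocity: (63/81) = +1·(81/63) since 63 mod 4 = 3, 81 mod 4 = 1; sign now -1
(81/63) = (18/63)   [reduce mod 63]
18 = 2^1·9; (2/63) = +1 since 63 mod 8 = 7, so (18/63) = (+1)^1·(9/63); sign now -1
reciprocity: (9/63) = +1·(63/9) since 9 mod 4 = 1, 63 mod 4 = 3; sign now -1
(63/9) = (0/9)   [reduce mod 9]
(0/9) = 0   [gcd(a, n) > 1]; final value = 0

0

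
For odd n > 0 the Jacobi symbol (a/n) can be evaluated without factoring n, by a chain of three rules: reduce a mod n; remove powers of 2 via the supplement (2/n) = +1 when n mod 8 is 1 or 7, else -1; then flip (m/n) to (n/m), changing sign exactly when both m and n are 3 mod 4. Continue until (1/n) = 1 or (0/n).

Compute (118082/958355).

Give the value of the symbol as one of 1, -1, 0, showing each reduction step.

118082 = 2^1·59041; (2/958355) = -1 since 958355 mod 8 = 3, so (118082/958355) = (-1)^1·(59041/958355); sign now -1
reciprocity: (59041/958355) = +1·(958355/59041) since 59041 mod 4 = 1, 958355 mod 4 = 3; sign now -1
(958355/59041) = (13699/59041)   [reduce mod 59041]
reciprocity: (13699/59041) = +1·(59041/13699) since 13699 mod 4 = 3, 59041 mod 4 = 1; sign now -1
(59041/13699) = (4245/13699)   [reduce mod 13699]
reciprocity: (4245/13699) = +1·(13699/4245) since 4245 mod 4 = 1, 13699 mod 4 = 3; sign now -1
(13699/4245) = (964/4245)   [reduce mod 4245]
964 = 2^2·241; (2/4245) = -1 since 4245 mod 8 = 5, so (964/4245) = (-1)^2·(241/4245); sign now -1
reciprocity: (241/4245) = +1·(4245/241) since 241 mod 4 = 1, 4245 mod 4 = 1; sign now -1
(4245/241) = (148/241)   [reduce mod 241]
148 = 2^2·37; (2/241) = +1 since 241 mod 8 = 1, so (148/241) = (+1)^2·(37/241); sign now -1
reciprocity: (37/241) = +1·(241/37) since 37 mod 4 = 1, 241 mod 4 = 1; sign now -1
(241/37) = (19/37)   [reduce mod 37]
reciprocity: (19/37) = +1·(37/19) since 19 mod 4 = 3, 37 mod 4 = 1; sign now -1
(37/19) = (18/19)   [reduce mod 19]
18 = 2^1·9; (2/19) = -1 since 19 mod 8 = 3, so (18/19) = (-1)^1·(9/19); sign now +1
reciprocity: (9/19) = +1·(19/9) since 9 mod 4 = 1, 19 mod 4 = 3; sign now +1
(19/9) = (1/9)   [reduce mod 9]
(1/9) = 1; final value = sign = +1

1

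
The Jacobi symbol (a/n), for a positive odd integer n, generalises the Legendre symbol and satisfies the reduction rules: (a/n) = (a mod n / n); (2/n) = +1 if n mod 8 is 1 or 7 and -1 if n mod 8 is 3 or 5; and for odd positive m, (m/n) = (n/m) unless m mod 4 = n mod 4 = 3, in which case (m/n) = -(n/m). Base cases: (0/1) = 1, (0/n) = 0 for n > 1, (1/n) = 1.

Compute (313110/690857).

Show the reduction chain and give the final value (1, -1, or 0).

313110 = 2^1·156555; (2/690857) = +1 since 690857 mod 8 = 1, so (313110/690857) = (+1)^1·(156555/690857); sign now +1
reciprocity: (156555/690857) = +1·(690857/156555) since 156555 mod 4 = 3, 690857 mod 4 = 1; sign now +1
(690857/156555) = (64637/156555)   [reduce mod 156555]
reciprocity: (64637/156555) = +1·(156555/64637) since 64637 mod 4 = 1, 156555 mod 4 = 3; sign now +1
(156555/64637) = (27281/64637)   [reduce mod 64637]
reciprocity: (27281/64637) = +1·(64637/27281) since 27281 mod 4 = 1, 64637 mod 4 = 1; sign now +1
(64637/27281) = (10075/27281)   [reduce mod 27281]
reciprocity: (10075/27281) = +1·(27281/10075) since 10075 mod 4 = 3, 27281 mod 4 = 1; sign now +1
(27281/10075) = (7131/10075)   [reduce mod 10075]
reciprocity: (7131/10075) = -1·(10075/7131) since 7131 mod 4 = 3, 10075 mod 4 = 3; sign now -1
(10075/7131) = (2944/7131)   [reduce mod 7131]
2944 = 2^7·23; (2/7131) = -1 since 7131 mod 8 = 3, so (2944/7131) = (-1)^7·(23/7131); sign now +1
reciprocity: (23/7131) = -1·(7131/23) since 23 mod 4 = 3, 7131 mod 4 = 3; sign now -1
(7131/23) = (1/23)   [reduce mod 23]
(1/23) = 1; final value = sign = -1

-1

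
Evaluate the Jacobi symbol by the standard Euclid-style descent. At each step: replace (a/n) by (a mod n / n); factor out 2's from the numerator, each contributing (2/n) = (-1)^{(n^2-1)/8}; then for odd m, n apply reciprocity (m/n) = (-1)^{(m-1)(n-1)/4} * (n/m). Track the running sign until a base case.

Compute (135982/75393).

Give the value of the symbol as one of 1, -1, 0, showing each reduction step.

-1

(135982/75393) = (60589/75393)   [reduce mod 75393]
reciprocity: (60589/75393) = +1·(75393/60589) since 60589 mod 4 = 1, 75393 mod 4 = 1; sign now +1
(75393/60589) = (14804/60589)   [reduce mod 60589]
14804 = 2^2·3701; (2/60589) = -1 since 60589 mod 8 = 5, so (14804/60589) = (-1)^2·(3701/60589); sign now +1
reciprocity: (3701/60589) = +1·(60589/3701) since 3701 mod 4 = 1, 60589 mod 4 = 1; sign now +1
(60589/3701) = (1373/3701)   [reduce mod 3701]
reciprocity: (1373/3701) = +1·(3701/1373) since 1373 mod 4 = 1, 3701 mod 4 = 1; sign now +1
(3701/1373) = (955/1373)   [reduce mod 1373]
reciprocity: (955/1373) = +1·(1373/955) since 955 mod 4 = 3, 1373 mod 4 = 1; sign now +1
(1373/955) = (418/955)   [reduce mod 955]
418 = 2^1·209; (2/955) = -1 since 955 mod 8 = 3, so (418/955) = (-1)^1·(209/955); sign now -1
reciprocity: (209/955) = +1·(955/209) since 209 mod 4 = 1, 955 mod 4 = 3; sign now -1
(955/209) = (119/209)   [reduce mod 209]
reciprocity: (119/209) = +1·(209/119) since 119 mod 4 = 3, 209 mod 4 = 1; sign now -1
(209/119) = (90/119)   [reduce mod 119]
90 = 2^1·45; (2/119) = +1 since 119 mod 8 = 7, so (90/119) = (+1)^1·(45/119); sign now -1
reciprocity: (45/119) = +1·(119/45) since 45 mod 4 = 1, 119 mod 4 = 3; sign now -1
(119/45) = (29/45)   [reduce mod 45]
reciprocity: (29/45) = +1·(45/29) since 29 mod 4 = 1, 45 mod 4 = 1; sign now -1
(45/29) = (16/29)   [reduce mod 29]
16 = 2^4·1; (2/29) = -1 since 29 mod 8 = 5, so (16/29) = (-1)^4·(1/29); sign now -1
(1/29) = 1; final value = sign = -1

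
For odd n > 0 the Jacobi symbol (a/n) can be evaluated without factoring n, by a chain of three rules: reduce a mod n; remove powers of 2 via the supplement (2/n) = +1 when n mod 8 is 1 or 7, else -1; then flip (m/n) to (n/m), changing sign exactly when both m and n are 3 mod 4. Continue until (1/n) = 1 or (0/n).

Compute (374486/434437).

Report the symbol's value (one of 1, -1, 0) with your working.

374486 = 2^1·187243; (2/434437) = -1 since 434437 mod 8 = 5, so (374486/434437) = (-1)^1·(187243/434437); sign now -1
reciprocity: (187243/434437) = +1·(434437/187243) since 187243 mod 4 = 3, 434437 mod 4 = 1; sign now -1
(434437/187243) = (59951/187243)   [reduce mod 187243]
reciprocity: (59951/187243) = -1·(187243/59951) since 59951 mod 4 = 3, 187243 mod 4 = 3; sign now +1
(187243/59951) = (7390/59951)   [reduce mod 59951]
7390 = 2^1·3695; (2/59951) = +1 since 59951 mod 8 = 7, so (7390/59951) = (+1)^1·(3695/59951); sign now +1
reciprocity: (3695/59951) = -1·(59951/3695) since 3695 mod 4 = 3, 59951 mod 4 = 3; sign now -1
(59951/3695) = (831/3695)   [reduce mod 3695]
reciprocity: (831/3695) = -1·(3695/831) since 831 mod 4 = 3, 3695 mod 4 = 3; sign now +1
(3695/831) = (371/831)   [reduce mod 831]
reciprocity: (371/831) = -1·(831/371) since 371 mod 4 = 3, 831 mod 4 = 3; sign now -1
(831/371) = (89/371)   [reduce mod 371]
reciprocity: (89/371) = +1·(371/89) since 89 mod 4 = 1, 371 mod 4 = 3; sign now -1
(371/89) = (15/89)   [reduce mod 89]
reciprocity: (15/89) = +1·(89/15) since 15 mod 4 = 3, 89 mod 4 = 1; sign now -1
(89/15) = (14/15)   [reduce mod 15]
14 = 2^1·7; (2/15) = +1 since 15 mod 8 = 7, so (14/15) = (+1)^1·(7/15); sign now -1
reciprocity: (7/15) = -1·(15/7) since 7 mod 4 = 3, 15 mod 4 = 3; sign now +1
(15/7) = (1/7)   [reduce mod 7]
(1/7) = 1; final value = sign = +1

1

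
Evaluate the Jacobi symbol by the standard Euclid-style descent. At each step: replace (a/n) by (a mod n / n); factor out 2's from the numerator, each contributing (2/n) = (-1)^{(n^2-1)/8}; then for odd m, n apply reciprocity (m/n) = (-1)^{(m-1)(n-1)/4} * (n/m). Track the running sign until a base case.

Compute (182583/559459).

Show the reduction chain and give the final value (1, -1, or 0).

flip (182583/559459) -> (559459/182583): both odd, 182583 mod 4 = 3, 559459 mod 4 = 3, so the flip contributes -1; sign now -1
(559459/182583): 559459 mod 182583 = 11710, so (559459/182583) = (11710/182583)
factor out 2^1: 11710 = 2^1·5855; with 182583 mod 8 = 7, (2/182583) = +1; sign now -1; continue with (5855/182583)
flip (5855/182583) -> (182583/5855): both odd, 5855 mod 4 = 3, 182583 mod 4 = 3, so the flip contributes -1; sign now +1
(182583/5855): 182583 mod 5855 = 1078, so (182583/5855) = (1078/5855)
factor out 2^1: 1078 = 2^1·539; with 5855 mod 8 = 7, (2/5855) = +1; sign now +1; continue with (539/5855)
flip (539/5855) -> (5855/539): both odd, 539 mod 4 = 3, 5855 mod 4 = 3, so the flip contributes -1; sign now -1
(5855/539): 5855 mod 539 = 465, so (5855/539) = (465/539)
flip (465/539) -> (539/465): both odd, 465 mod 4 = 1, 539 mod 4 = 3, so the flip contributes +1; sign now -1
(539/465): 539 mod 465 = 74, so (539/465) = (74/465)
factor out 2^1: 74 = 2^1·37; with 465 mod 8 = 1, (2/465) = +1; sign now -1; continue with (37/465)
flip (37/465) -> (465/37): both odd, 37 mod 4 = 1, 465 mod 4 = 1, so the flip contributes +1; sign now -1
(465/37): 465 mod 37 = 21, so (465/37) = (21/37)
flip (21/37) -> (37/21): both odd, 21 mod 4 = 1, 37 mod 4 = 1, so the flip contributes +1; sign now -1
(37/21): 37 mod 21 = 16, so (37/21) = (16/21)
factor out 2^4: 16 = 2^4·1; with 21 mod 8 = 5, (2/21) = -1; sign now -1; continue with (1/21)
reached (1/21) = 1, so the symbol is -1

-1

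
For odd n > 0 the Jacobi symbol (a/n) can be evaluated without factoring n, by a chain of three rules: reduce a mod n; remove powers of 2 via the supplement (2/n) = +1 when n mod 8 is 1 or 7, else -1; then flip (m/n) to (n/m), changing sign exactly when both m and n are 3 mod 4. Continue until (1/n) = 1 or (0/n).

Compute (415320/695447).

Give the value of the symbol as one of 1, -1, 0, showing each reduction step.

415320 = 2^3·51915; (2/695447) = +1 since 695447 mod 8 = 7, so (415320/695447) = (+1)^3·(51915/695447); sign now +1
reciprocity: (51915/695447) = -1·(695447/51915) since 51915 mod 4 = 3, 695447 mod 4 = 3; sign now -1
(695447/51915) = (20552/51915)   [reduce mod 51915]
20552 = 2^3·2569; (2/51915) = -1 since 51915 mod 8 = 3, so (20552/51915) = (-1)^3·(2569/51915); sign now +1
reciprocity: (2569/51915) = +1·(51915/2569) since 2569 mod 4 = 1, 51915 mod 4 = 3; sign now +1
(51915/2569) = (535/2569)   [reduce mod 2569]
reciprocity: (535/2569) = +1·(2569/535) since 535 mod 4 = 3, 2569 mod 4 = 1; sign now +1
(2569/535) = (429/535)   [reduce mod 535]
reciprocity: (429/535) = +1·(535/429) since 429 mod 4 = 1, 535 mod 4 = 3; sign now +1
(535/429) = (106/429)   [reduce mod 429]
106 = 2^1·53; (2/429) = -1 since 429 mod 8 = 5, so (106/429) = (-1)^1·(53/429); sign now -1
reciprocity: (53/429) = +1·(429/53) since 53 mod 4 = 1, 429 mod 4 = 1; sign now -1
(429/53) = (5/53)   [reduce mod 53]
reciprocity: (5/53) = +1·(53/5) since 5 mod 4 = 1, 53 mod 4 = 1; sign now -1
(53/5) = (3/5)   [reduce mod 5]
reciprocity: (3/5) = +1·(5/3) since 3 mod 4 = 3, 5 mod 4 = 1; sign now -1
(5/3) = (2/3)   [reduce mod 3]
2 = 2^1·1; (2/3) = -1 since 3 mod 8 = 3, so (2/3) = (-1)^1·(1/3); sign now +1
(1/3) = 1; final value = sign = +1

1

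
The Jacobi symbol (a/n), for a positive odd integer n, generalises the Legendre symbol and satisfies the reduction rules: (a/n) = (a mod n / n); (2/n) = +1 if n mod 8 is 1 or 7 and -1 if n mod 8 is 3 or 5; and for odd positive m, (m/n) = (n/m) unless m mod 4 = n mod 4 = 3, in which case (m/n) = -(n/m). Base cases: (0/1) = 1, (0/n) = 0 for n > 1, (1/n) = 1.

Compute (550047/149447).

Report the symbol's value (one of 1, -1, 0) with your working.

(550047/149447): 550047 mod 149447 = 101706, so (550047/149447) = (101706/149447)
factor out 2^1: 101706 = 2^1·50853; with 149447 mod 8 = 7, (2/149447) = +1; sign now +1; continue with (50853/149447)
flip (50853/149447) -> (149447/50853): both odd, 50853 mod 4 = 1, 149447 mod 4 = 3, so the flip contributes +1; sign now +1
(149447/50853): 149447 mod 50853 = 47741, so (149447/50853) = (47741/50853)
flip (47741/50853) -> (50853/47741): both odd, 47741 mod 4 = 1, 50853 mod 4 = 1, so the flip contributes +1; sign now +1
(50853/47741): 50853 mod 47741 = 3112, so (50853/47741) = (3112/47741)
factor out 2^3: 3112 = 2^3·389; with 47741 mod 8 = 5, (2/47741) = -1; sign now -1; continue with (389/47741)
flip (389/47741) -> (47741/389): both odd, 389 mod 4 = 1, 47741 mod 4 = 1, so the flip contributes +1; sign now -1
(47741/389): 47741 mod 389 = 283, so (47741/389) = (283/389)
flip (283/389) -> (389/283): both odd, 283 mod 4 = 3, 389 mod 4 = 1, so the flip contributes +1; sign now -1
(389/283): 389 mod 283 = 106, so (389/283) = (106/283)
factor out 2^1: 106 = 2^1·53; with 283 mod 8 = 3, (2/283) = -1; sign now +1; continue with (53/283)
flip (53/283) -> (283/53): both odd, 53 mod 4 = 1, 283 mod 4 = 3, so the flip contributes +1; sign now +1
(283/53): 283 mod 53 = 18, so (283/53) = (18/53)
factor out 2^1: 18 = 2^1·9; with 53 mod 8 = 5, (2/53) = -1; sign now -1; continue with (9/53)
flip (9/53) -> (53/9): both odd, 9 mod 4 = 1, 53 mod 4 = 1, so the flip contributes +1; sign now -1
(53/9): 53 mod 9 = 8, so (53/9) = (8/9)
factor out 2^3: 8 = 2^3·1; with 9 mod 8 = 1, (2/9) = +1; sign now -1; continue with (1/9)
reached (1/9) = 1, so the symbol is -1

-1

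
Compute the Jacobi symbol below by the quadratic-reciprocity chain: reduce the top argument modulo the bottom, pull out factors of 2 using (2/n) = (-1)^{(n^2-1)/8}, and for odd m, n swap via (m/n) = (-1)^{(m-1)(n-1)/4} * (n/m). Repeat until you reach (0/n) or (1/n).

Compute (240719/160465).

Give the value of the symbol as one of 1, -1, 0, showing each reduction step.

(240719/160465): 240719 mod 160465 = 80254, so (240719/160465) = (80254/160465)
factor out 2^1: 80254 = 2^1·40127; with 160465 mod 8 = 1, (2/160465) = +1; sign now +1; continue with (40127/160465)
flip (40127/160465) -> (160465/40127): both odd, 40127 mod 4 = 3, 160465 mod 4 = 1, so the flip contributes +1; sign now +1
(160465/40127): 160465 mod 40127 = 40084, so (160465/40127) = (40084/40127)
factor out 2^2: 40084 = 2^2·10021; with 40127 mod 8 = 7, (2/40127) = +1; sign now +1; continue with (10021/40127)
flip (10021/40127) -> (40127/10021): both odd, 10021 mod 4 = 1, 40127 mod 4 = 3, so the flip contributes +1; sign now +1
(40127/10021): 40127 mod 10021 = 43, so (40127/10021) = (43/10021)
flip (43/10021) -> (10021/43): both odd, 43 mod 4 = 3, 10021 mod 4 = 1, so the flip contributes +1; sign now +1
(10021/43): 10021 mod 43 = 2, so (10021/43) = (2/43)
factor out 2^1: 2 = 2^1·1; with 43 mod 8 = 3, (2/43) = -1; sign now -1; continue with (1/43)
reached (1/43) = 1, so the symbol is -1

-1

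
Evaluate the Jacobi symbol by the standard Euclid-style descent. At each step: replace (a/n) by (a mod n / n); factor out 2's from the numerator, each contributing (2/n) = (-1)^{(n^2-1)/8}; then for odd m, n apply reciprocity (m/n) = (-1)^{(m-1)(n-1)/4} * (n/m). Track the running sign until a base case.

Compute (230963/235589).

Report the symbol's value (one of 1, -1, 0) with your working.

1

flip (230963/235589) -> (235589/230963): both odd, 230963 mod 4 = 3, 235589 mod 4 = 1, so the flip contributes +1; sign now +1
(235589/230963): 235589 mod 230963 = 4626, so (235589/230963) = (4626/230963)
factor out 2^1: 4626 = 2^1·2313; with 230963 mod 8 = 3, (2/230963) = -1; sign now -1; continue with (2313/230963)
flip (2313/230963) -> (230963/2313): both odd, 2313 mod 4 = 1, 230963 mod 4 = 3, so the flip contributes +1; sign now -1
(230963/2313): 230963 mod 2313 = 1976, so (230963/2313) = (1976/2313)
factor out 2^3: 1976 = 2^3·247; with 2313 mod 8 = 1, (2/2313) = +1; sign now -1; continue with (247/2313)
flip (247/2313) -> (2313/247): both odd, 247 mod 4 = 3, 2313 mod 4 = 1, so the flip contributes +1; sign now -1
(2313/247): 2313 mod 247 = 90, so (2313/247) = (90/247)
factor out 2^1: 90 = 2^1·45; with 247 mod 8 = 7, (2/247) = +1; sign now -1; continue with (45/247)
flip (45/247) -> (247/45): both odd, 45 mod 4 = 1, 247 mod 4 = 3, so the flip contributes +1; sign now -1
(247/45): 247 mod 45 = 22, so (247/45) = (22/45)
factor out 2^1: 22 = 2^1·11; with 45 mod 8 = 5, (2/45) = -1; sign now +1; continue with (11/45)
flip (11/45) -> (45/11): both odd, 11 mod 4 = 3, 45 mod 4 = 1, so the flip contributes +1; sign now +1
(45/11): 45 mod 11 = 1, so (45/11) = (1/11)
reached (1/11) = 1, so the symbol is +1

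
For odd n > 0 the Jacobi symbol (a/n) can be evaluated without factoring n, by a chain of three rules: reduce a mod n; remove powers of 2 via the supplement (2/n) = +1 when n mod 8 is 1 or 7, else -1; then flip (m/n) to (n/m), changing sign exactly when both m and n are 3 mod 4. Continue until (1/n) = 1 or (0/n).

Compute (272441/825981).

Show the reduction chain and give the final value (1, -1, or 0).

reciprocity: (272441/825981) = +1·(825981/272441) since 272441 mod 4 = 1, 825981 mod 4 = 1; sign now +1
(825981/272441) = (8658/272441)   [reduce mod 272441]
8658 = 2^1·4329; (2/272441) = +1 since 272441 mod 8 = 1, so (8658/272441) = (+1)^1·(4329/272441); sign now +1
reciprocity: (4329/272441) = +1·(272441/4329) since 4329 mod 4 = 1, 272441 mod 4 = 1; sign now +1
(272441/4329) = (4043/4329)   [reduce mod 4329]
reciprocity: (4043/4329) = +1·(4329/4043) since 4043 mod 4 = 3, 4329 mod 4 = 1; sign now +1
(4329/4043) = (286/4043)   [reduce mod 4043]
286 = 2^1·143; (2/4043) = -1 since 4043 mod 8 = 3, so (286/4043) = (-1)^1·(143/4043); sign now -1
reciprocity: (143/4043) = -1·(4043/143) since 143 mod 4 = 3, 4043 mod 4 = 3; sign now +1
(4043/143) = (39/143)   [reduce mod 143]
reciprocity: (39/143) = -1·(143/39) since 39 mod 4 = 3, 143 mod 4 = 3; sign now -1
(143/39) = (26/39)   [reduce mod 39]
26 = 2^1·13; (2/39) = +1 since 39 mod 8 = 7, so (26/39) = (+1)^1·(13/39); sign now -1
reciprocity: (13/39) = +1·(39/13) since 13 mod 4 = 1, 39 mod 4 = 3; sign now -1
(39/13) = (0/13)   [reduce mod 13]
(0/13) = 0   [gcd(a, n) > 1]; final value = 0

0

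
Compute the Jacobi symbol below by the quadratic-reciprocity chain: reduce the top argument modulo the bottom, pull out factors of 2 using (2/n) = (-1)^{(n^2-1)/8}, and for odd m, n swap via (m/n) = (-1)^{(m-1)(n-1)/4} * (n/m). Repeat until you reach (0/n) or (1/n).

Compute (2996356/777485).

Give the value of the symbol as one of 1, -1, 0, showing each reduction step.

-1

(2996356/777485) = (663901/777485)   [reduce mod 777485]
reciprocity: (663901/777485) = +1·(777485/663901) since 663901 mod 4 = 1, 777485 mod 4 = 1; sign now +1
(777485/663901) = (113584/663901)   [reduce mod 663901]
113584 = 2^4·7099; (2/663901) = -1 since 663901 mod 8 = 5, so (113584/663901) = (-1)^4·(7099/663901); sign now +1
reciprocity: (7099/663901) = +1·(663901/7099) since 7099 mod 4 = 3, 663901 mod 4 = 1; sign now +1
(663901/7099) = (3694/7099)   [reduce mod 7099]
3694 = 2^1·1847; (2/7099) = -1 since 7099 mod 8 = 3, so (3694/7099) = (-1)^1·(1847/7099); sign now -1
reciprocity: (1847/7099) = -1·(7099/1847) since 1847 mod 4 = 3, 7099 mod 4 = 3; sign now +1
(7099/1847) = (1558/1847)   [reduce mod 1847]
1558 = 2^1·779; (2/1847) = +1 since 1847 mod 8 = 7, so (1558/1847) = (+1)^1·(779/1847); sign now +1
reciprocity: (779/1847) = -1·(1847/779) since 779 mod 4 = 3, 1847 mod 4 = 3; sign now -1
(1847/779) = (289/779)   [reduce mod 779]
reciprocity: (289/779) = +1·(779/289) since 289 mod 4 = 1, 779 mod 4 = 3; sign now -1
(779/289) = (201/289)   [reduce mod 289]
reciprocity: (201/289) = +1·(289/201) since 201 mod 4 = 1, 289 mod 4 = 1; sign now -1
(289/201) = (88/201)   [reduce mod 201]
88 = 2^3·11; (2/201) = +1 since 201 mod 8 = 1, so (88/201) = (+1)^3·(11/201); sign now -1
reciprocity: (11/201) = +1·(201/11) since 11 mod 4 = 3, 201 mod 4 = 1; sign now -1
(201/11) = (3/11)   [reduce mod 11]
reciprocity: (3/11) = -1·(11/3) since 3 mod 4 = 3, 11 mod 4 = 3; sign now +1
(11/3) = (2/3)   [reduce mod 3]
2 = 2^1·1; (2/3) = -1 since 3 mod 8 = 3, so (2/3) = (-1)^1·(1/3); sign now -1
(1/3) = 1; final value = sign = -1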